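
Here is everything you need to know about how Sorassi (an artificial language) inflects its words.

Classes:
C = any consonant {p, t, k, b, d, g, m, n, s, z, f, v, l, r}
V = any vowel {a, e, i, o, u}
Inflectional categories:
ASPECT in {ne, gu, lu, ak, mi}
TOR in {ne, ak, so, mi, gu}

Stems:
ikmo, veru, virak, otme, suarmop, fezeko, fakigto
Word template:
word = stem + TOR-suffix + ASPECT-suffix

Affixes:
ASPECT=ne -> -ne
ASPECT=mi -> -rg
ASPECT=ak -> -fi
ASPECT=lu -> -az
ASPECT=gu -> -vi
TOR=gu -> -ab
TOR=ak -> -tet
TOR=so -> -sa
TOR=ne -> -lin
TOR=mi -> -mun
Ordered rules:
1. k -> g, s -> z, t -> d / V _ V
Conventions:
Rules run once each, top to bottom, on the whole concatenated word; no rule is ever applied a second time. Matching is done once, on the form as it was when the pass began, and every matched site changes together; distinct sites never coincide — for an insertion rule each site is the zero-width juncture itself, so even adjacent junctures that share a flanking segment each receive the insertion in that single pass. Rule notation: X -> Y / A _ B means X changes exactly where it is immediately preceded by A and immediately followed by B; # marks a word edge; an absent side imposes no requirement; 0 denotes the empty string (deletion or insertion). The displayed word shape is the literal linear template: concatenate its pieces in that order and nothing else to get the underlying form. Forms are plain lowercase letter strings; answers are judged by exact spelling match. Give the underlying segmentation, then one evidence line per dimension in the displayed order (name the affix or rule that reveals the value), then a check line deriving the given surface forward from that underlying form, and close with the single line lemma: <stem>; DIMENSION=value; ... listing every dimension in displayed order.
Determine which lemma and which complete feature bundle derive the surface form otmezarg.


underlying: otme-sa-rg
ASPECT=mi - signalled by the affix -rg
TOR=so - signalled by the affix -sa
check: otmesarg -> otmezarg
lemma: otme; ASPECT=mi; TOR=so


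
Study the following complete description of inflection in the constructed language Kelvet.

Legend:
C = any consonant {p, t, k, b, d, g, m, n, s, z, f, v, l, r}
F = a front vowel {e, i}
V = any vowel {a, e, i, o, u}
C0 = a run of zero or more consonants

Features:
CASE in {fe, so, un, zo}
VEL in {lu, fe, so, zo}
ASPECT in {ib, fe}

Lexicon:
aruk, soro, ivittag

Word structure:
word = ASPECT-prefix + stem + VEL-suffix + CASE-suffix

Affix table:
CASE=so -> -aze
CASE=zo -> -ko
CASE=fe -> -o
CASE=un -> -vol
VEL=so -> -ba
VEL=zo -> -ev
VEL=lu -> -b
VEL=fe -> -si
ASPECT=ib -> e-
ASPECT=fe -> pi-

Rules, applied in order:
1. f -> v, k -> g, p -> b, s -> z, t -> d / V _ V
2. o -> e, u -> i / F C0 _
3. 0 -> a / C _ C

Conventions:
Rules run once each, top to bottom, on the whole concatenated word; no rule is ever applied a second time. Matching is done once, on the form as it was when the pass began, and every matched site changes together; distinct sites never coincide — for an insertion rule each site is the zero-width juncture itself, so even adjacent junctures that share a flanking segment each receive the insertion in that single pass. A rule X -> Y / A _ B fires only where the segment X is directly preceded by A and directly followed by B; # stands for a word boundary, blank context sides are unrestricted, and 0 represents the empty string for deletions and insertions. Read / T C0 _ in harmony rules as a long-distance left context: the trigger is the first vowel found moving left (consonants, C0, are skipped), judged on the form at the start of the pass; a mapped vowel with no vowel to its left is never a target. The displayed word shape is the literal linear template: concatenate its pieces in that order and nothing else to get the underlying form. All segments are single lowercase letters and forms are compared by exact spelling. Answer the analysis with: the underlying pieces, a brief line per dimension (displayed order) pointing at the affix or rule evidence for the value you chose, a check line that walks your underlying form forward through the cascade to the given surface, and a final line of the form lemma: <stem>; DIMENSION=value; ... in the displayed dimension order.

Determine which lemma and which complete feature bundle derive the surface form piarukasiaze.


underlying: pi-aruk-si-aze
CASE=so - signalled by the affix -aze
VEL=fe - signalled by the affix -si
ASPECT=fe - signalled by the affix pi-
check: piaruksiaze -> piaruksiaze -> piaruksiaze -> piarukasiaze
lemma: aruk; CASE=so; VEL=fe; ASPECT=fe


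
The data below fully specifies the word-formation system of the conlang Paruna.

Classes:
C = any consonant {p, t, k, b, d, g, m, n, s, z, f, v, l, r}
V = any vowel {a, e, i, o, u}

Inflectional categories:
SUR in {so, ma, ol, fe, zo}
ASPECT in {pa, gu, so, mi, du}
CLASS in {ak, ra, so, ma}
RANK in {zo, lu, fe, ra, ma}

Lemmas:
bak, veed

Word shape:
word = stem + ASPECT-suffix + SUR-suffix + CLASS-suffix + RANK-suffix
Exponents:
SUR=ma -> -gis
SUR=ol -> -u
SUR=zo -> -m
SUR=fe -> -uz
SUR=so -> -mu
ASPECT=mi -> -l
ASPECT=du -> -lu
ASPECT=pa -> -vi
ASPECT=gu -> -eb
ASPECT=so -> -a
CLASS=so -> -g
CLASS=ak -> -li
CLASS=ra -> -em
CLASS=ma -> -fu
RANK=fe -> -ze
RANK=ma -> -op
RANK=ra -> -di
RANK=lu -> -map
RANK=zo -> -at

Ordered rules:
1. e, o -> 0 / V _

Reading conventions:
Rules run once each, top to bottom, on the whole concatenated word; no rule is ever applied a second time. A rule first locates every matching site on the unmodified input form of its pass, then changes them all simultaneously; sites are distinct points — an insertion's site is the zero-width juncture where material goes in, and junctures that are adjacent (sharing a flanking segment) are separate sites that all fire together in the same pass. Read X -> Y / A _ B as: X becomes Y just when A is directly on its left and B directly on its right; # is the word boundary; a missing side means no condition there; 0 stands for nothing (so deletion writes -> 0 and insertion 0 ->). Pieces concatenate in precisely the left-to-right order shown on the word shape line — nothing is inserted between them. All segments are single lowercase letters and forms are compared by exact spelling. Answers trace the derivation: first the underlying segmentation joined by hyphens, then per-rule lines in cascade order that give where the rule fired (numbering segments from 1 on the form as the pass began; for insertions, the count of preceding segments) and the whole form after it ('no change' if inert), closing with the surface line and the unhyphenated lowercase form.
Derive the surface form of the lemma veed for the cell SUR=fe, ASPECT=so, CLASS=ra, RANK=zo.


underlying: veed-a-uz-em-at
1. e, o -> 0 / V _: fires at position(s) 3: vedauzemat
surface: vedauzemat


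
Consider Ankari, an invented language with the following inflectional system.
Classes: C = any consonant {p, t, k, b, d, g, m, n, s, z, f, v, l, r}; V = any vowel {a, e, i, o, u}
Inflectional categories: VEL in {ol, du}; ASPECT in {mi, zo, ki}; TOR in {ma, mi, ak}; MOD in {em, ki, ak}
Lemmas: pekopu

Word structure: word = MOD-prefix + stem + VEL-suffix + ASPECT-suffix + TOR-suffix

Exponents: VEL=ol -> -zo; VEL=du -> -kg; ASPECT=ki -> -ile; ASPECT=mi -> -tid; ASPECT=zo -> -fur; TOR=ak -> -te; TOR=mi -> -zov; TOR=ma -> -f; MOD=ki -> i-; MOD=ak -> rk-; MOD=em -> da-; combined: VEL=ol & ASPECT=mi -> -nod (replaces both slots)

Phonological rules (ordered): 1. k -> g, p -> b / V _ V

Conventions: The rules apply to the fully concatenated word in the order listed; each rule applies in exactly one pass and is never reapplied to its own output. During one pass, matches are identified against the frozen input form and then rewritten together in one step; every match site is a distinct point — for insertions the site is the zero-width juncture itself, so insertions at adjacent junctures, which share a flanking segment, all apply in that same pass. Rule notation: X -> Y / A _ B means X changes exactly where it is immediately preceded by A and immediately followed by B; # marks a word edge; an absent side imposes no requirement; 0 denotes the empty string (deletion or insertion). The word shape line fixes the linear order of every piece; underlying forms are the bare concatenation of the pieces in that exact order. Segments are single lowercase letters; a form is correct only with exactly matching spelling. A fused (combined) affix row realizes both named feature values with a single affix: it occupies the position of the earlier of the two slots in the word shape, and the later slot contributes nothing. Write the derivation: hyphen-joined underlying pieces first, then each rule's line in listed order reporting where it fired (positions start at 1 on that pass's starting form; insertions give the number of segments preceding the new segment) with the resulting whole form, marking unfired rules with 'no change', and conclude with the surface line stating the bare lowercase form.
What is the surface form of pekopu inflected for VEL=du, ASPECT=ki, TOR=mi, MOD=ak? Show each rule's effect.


underlying: rk-pekopu-kg-ile-zov
1. k -> g, p -> b / V _ V: fires at position(s) 5, 7: rkpegobukgilezov
surface: rkpegobukgilezov


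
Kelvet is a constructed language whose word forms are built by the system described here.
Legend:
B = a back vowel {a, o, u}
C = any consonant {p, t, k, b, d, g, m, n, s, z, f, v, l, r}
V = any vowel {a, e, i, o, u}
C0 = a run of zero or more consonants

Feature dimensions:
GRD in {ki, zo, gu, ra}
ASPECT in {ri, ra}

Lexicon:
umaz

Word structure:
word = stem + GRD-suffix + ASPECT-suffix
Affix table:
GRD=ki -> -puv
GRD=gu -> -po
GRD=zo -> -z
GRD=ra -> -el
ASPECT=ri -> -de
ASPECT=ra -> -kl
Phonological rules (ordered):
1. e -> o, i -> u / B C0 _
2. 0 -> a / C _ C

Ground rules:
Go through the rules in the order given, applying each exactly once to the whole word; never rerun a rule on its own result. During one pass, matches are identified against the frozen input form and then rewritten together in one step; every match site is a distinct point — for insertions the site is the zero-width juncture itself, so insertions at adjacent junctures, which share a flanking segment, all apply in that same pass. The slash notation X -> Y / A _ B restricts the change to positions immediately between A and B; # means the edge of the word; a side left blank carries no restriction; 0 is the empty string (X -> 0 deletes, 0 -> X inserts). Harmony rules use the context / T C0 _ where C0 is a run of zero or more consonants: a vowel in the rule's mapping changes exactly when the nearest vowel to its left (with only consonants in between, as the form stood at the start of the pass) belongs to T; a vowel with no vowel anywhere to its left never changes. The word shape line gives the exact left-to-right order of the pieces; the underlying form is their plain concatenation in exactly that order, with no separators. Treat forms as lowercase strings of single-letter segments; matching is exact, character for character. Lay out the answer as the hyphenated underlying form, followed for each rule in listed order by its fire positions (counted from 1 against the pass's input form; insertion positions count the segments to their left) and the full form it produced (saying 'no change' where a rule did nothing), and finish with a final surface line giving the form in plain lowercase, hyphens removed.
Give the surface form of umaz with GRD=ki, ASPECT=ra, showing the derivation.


underlying: umaz-puv-kl
1. e -> o, i -> u / B C0 _: no change
2. 0 -> a / C _ C: inserts after position(s) 4, 7, 8: umazapuvakal
surface: umazapuvakal


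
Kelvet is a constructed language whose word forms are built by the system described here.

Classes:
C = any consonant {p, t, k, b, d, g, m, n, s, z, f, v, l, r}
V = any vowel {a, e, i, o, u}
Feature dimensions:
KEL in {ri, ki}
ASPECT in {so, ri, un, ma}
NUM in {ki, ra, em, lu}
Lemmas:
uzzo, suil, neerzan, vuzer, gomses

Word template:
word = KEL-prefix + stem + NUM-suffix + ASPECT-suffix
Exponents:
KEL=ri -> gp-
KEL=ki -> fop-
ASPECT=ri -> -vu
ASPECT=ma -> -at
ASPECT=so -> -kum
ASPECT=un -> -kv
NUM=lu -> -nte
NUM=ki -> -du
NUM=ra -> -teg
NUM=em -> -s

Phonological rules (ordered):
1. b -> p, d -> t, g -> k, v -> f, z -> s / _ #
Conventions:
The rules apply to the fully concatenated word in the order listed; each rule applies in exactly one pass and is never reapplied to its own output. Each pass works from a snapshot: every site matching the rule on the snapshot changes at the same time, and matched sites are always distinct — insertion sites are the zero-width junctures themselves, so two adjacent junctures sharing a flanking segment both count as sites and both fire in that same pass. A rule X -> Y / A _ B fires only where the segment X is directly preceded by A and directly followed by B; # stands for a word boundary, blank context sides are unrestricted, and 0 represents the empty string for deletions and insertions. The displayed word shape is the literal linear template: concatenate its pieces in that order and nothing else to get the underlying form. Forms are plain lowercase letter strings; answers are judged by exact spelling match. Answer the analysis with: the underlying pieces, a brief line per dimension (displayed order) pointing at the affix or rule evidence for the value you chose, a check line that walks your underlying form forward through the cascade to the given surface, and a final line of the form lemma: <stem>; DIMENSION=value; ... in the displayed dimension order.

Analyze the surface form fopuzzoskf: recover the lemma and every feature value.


underlying: fop-uzzo-s-kv
KEL=ki - signalled by the affix fop-
ASPECT=un - signalled by the affix -kv
NUM=em - signalled by the affix -s
check: fopuzzoskv -> fopuzzoskf
lemma: uzzo; KEL=ki; ASPECT=un; NUM=em


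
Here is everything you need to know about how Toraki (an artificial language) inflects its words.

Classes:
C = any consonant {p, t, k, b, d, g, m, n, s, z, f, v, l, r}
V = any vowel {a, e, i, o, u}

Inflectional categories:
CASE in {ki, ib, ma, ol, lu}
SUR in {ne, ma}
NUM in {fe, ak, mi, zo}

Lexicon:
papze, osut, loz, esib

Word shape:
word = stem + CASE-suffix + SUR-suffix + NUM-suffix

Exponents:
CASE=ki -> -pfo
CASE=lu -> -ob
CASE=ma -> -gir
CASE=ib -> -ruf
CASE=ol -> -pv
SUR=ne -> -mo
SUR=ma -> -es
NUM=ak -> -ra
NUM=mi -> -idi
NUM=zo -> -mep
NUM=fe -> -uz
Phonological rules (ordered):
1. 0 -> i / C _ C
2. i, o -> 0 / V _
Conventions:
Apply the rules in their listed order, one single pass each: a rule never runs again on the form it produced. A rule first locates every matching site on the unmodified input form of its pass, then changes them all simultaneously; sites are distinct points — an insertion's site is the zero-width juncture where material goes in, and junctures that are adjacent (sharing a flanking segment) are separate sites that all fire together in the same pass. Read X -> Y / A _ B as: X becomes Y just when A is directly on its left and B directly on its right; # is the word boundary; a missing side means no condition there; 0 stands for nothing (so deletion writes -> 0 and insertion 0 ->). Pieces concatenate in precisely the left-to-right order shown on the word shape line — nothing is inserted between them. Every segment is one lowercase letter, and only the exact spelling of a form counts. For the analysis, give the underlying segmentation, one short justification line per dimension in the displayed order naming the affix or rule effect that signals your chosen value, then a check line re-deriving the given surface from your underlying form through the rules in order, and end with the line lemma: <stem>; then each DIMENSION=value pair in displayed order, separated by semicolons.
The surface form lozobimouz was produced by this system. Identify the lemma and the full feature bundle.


underlying: loz-ob-mo-uz
CASE=lu - signalled by the affix -ob
SUR=ne - signalled by the affix -mo
NUM=fe - signalled by the affix -uz
check: lozobmouz -> lozobimouz -> lozobimouz
lemma: loz; CASE=lu; SUR=ne; NUM=fe


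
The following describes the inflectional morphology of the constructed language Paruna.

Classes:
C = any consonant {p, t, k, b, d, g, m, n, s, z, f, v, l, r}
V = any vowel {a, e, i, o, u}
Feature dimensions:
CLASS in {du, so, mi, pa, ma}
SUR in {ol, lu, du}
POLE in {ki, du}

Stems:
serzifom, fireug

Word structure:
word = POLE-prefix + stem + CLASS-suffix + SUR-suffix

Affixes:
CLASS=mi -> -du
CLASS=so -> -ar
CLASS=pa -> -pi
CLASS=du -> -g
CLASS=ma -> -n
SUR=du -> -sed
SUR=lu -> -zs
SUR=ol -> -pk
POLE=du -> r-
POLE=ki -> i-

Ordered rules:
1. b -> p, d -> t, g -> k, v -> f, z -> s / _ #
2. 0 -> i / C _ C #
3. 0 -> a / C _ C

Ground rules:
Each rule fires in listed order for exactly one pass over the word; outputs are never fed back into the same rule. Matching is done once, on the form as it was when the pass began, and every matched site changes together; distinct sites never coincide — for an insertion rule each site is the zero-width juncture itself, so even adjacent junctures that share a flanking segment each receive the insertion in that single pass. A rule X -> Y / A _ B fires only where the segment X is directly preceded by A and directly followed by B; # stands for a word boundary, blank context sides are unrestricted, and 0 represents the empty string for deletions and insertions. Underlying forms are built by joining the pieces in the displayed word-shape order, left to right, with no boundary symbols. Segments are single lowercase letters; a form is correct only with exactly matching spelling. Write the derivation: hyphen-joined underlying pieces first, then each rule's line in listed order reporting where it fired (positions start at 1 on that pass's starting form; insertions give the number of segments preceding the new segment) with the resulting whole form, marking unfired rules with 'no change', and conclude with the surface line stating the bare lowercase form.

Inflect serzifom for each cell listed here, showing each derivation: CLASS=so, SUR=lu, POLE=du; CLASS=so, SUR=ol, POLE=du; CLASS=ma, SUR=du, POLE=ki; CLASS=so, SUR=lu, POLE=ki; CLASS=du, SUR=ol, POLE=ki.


cell CLASS=so, SUR=lu, POLE=du:
underlying: r-serzifom-ar-zs
1. b -> p, d -> t, g -> k, v -> f, z -> s / _ #: no change
2. 0 -> i / C _ C #: inserts after position(s) 12: rserzifomarzis
3. 0 -> a / C _ C: inserts after position(s) 1, 4, 11: raserazifomarazis
surface: raserazifomarazis

cell CLASS=so, SUR=ol, POLE=du:
underlying: r-serzifom-ar-pk
1. b -> p, d -> t, g -> k, v -> f, z -> s / _ #: no change
2. 0 -> i / C _ C #: inserts after position(s) 12: rserzifomarpik
3. 0 -> a / C _ C: inserts after position(s) 1, 4, 11: raserazifomarapik
surface: raserazifomarapik

cell CLASS=ma, SUR=du, POLE=ki:
underlying: i-serzifom-n-sed
1. b -> p, d -> t, g -> k, v -> f, z -> s / _ #: fires at position(s) 13: iserzifomnset
2. 0 -> i / C _ C #: no change
3. 0 -> a / C _ C: inserts after position(s) 4, 9, 10: iserazifomanaset
surface: iserazifomanaset

cell CLASS=so, SUR=lu, POLE=ki:
underlying: i-serzifom-ar-zs
1. b -> p, d -> t, g -> k, v -> f, z -> s / _ #: no change
2. 0 -> i / C _ C #: inserts after position(s) 12: iserzifomarzis
3. 0 -> a / C _ C: inserts after position(s) 4, 11: iserazifomarazis
surface: iserazifomarazis

cell CLASS=du, SUR=ol, POLE=ki:
underlying: i-serzifom-g-pk
1. b -> p, d -> t, g -> k, v -> f, z -> s / _ #: no change
2. 0 -> i / C _ C #: inserts after position(s) 11: iserzifomgpik
3. 0 -> a / C _ C: inserts after position(s) 4, 9, 10: iserazifomagapik
surface: iserazifomagapik


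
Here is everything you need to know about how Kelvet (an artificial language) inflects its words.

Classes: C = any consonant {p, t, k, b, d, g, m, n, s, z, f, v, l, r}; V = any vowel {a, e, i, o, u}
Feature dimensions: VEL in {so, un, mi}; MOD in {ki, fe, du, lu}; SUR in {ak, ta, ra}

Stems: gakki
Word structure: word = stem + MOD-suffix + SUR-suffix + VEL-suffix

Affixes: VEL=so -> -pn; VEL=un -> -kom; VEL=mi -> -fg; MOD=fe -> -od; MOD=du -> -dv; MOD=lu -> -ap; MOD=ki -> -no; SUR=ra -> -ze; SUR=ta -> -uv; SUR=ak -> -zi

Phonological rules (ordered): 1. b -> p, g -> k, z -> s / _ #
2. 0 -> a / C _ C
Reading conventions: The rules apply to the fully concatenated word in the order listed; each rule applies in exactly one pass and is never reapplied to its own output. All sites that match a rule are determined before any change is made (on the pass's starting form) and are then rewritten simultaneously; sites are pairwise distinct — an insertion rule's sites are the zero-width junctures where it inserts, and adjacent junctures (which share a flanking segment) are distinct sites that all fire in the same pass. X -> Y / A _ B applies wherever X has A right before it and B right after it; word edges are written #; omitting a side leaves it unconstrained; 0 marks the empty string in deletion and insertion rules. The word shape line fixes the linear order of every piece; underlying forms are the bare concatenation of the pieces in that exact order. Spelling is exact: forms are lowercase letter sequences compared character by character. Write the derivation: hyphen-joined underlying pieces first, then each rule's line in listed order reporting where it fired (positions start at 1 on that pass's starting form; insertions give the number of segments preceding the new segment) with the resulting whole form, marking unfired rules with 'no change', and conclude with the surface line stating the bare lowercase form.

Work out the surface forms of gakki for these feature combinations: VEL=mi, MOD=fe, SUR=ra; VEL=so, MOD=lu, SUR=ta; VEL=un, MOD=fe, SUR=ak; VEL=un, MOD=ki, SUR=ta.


cell VEL=mi, MOD=fe, SUR=ra:
underlying: gakki-od-ze-fg
1. b -> p, g -> k, z -> s / _ #: fires at position(s) 11: gakkiodzefk
2. 0 -> a / C _ C: inserts after position(s) 3, 7, 10: gakakiodazefak
surface: gakakiodazefak

cell VEL=so, MOD=lu, SUR=ta:
underlying: gakki-ap-uv-pn
1. b -> p, g -> k, z -> s / _ #: no change
2. 0 -> a / C _ C: inserts after position(s) 3, 9, 10: gakakiapuvapan
surface: gakakiapuvapan

cell VEL=un, MOD=fe, SUR=ak:
underlying: gakki-od-zi-kom
1. b -> p, g -> k, z -> s / _ #: no change
2. 0 -> a / C _ C: inserts after position(s) 3, 7: gakakiodazikom
surface: gakakiodazikom

cell VEL=un, MOD=ki, SUR=ta:
underlying: gakki-no-uv-kom
1. b -> p, g -> k, z -> s / _ #: no change
2. 0 -> a / C _ C: inserts after position(s) 3, 9: gakakinouvakom
surface: gakakinouvakom


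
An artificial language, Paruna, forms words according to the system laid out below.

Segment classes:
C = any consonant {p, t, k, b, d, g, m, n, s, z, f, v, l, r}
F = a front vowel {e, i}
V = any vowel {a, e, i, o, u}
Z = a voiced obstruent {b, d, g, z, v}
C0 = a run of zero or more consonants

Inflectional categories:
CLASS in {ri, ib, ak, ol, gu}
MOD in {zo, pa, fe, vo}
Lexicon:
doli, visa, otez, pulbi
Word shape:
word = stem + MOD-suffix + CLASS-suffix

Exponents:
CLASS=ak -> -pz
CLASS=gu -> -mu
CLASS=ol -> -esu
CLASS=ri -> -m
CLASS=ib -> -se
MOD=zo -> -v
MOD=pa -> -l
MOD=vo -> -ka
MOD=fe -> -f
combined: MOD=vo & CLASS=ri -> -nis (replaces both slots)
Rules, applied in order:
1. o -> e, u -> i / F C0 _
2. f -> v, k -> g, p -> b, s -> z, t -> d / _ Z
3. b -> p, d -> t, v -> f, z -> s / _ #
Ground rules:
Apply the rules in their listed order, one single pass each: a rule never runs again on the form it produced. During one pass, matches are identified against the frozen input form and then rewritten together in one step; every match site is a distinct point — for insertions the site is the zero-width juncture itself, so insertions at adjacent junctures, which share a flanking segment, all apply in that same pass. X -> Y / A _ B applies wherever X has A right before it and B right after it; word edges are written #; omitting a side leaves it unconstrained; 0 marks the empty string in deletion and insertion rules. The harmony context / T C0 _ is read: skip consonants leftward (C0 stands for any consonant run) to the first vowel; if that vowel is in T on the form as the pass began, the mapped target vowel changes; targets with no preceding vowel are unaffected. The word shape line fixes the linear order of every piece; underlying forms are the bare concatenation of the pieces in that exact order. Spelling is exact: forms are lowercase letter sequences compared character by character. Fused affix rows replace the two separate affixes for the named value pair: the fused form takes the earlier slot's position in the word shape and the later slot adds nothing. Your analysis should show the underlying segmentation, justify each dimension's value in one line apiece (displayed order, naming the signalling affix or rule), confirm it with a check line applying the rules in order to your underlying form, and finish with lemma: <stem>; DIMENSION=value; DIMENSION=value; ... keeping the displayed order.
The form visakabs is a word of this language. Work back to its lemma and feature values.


underlying: visa-ka-pz
CLASS=ak - signalled by the affix -pz
MOD=vo - signalled by the affix -ka
check: visakapz -> visakapz -> visakabz -> visakabs
lemma: visa; CLASS=ak; MOD=vo


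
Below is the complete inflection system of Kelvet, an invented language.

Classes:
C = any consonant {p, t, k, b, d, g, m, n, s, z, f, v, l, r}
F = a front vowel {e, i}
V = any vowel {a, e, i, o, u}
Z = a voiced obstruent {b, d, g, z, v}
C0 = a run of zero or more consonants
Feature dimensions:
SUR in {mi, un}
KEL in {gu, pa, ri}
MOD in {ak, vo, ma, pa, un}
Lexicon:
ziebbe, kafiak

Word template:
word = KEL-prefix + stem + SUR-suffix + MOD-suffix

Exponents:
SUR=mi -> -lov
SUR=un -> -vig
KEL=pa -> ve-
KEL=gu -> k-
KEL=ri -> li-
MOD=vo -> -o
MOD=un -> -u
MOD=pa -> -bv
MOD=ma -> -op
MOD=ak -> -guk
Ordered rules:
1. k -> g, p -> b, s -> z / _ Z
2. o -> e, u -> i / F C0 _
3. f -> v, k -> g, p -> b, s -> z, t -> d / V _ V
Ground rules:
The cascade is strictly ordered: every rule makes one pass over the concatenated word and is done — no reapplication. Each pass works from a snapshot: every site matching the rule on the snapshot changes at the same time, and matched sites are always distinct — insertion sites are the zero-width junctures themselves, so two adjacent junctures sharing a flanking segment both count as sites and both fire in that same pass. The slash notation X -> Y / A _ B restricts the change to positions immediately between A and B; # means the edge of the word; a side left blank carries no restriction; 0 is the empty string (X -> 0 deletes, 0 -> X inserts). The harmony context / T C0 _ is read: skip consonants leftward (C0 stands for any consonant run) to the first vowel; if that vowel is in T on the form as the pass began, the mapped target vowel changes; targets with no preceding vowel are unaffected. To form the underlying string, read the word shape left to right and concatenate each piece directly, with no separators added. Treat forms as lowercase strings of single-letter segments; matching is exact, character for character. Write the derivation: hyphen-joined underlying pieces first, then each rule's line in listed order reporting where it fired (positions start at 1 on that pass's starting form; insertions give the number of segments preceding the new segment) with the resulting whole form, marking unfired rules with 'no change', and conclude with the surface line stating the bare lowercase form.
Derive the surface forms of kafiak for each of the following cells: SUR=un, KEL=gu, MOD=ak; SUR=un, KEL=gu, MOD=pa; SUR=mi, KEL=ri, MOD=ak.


cell SUR=un, KEL=gu, MOD=ak:
underlying: k-kafiak-vig-guk
1. k -> g, p -> b, s -> z / _ Z: fires at position(s) 7: kkafiagvigguk
2. o -> e, u -> i / F C0 _: fires at position(s) 12: kkafiagviggik
3. f -> v, k -> g, p -> b, s -> z, t -> d / V _ V: fires at position(s) 4: kkaviagviggik
surface: kkaviagviggik

cell SUR=un, KEL=gu, MOD=pa:
underlying: k-kafiak-vig-bv
1. k -> g, p -> b, s -> z / _ Z: fires at position(s) 7: kkafiagvigbv
2. o -> e, u -> i / F C0 _: no change
3. f -> v, k -> g, p -> b, s -> z, t -> d / V _ V: fires at position(s) 4: kkaviagvigbv
surface: kkaviagvigbv

cell SUR=mi, KEL=ri, MOD=ak:
underlying: li-kafiak-lov-guk
1. k -> g, p -> b, s -> z / _ Z: no change
2. o -> e, u -> i / F C0 _: no change
3. f -> v, k -> g, p -> b, s -> z, t -> d / V _ V: fires at position(s) 3, 5: ligaviaklovguk
surface: ligaviaklovguk


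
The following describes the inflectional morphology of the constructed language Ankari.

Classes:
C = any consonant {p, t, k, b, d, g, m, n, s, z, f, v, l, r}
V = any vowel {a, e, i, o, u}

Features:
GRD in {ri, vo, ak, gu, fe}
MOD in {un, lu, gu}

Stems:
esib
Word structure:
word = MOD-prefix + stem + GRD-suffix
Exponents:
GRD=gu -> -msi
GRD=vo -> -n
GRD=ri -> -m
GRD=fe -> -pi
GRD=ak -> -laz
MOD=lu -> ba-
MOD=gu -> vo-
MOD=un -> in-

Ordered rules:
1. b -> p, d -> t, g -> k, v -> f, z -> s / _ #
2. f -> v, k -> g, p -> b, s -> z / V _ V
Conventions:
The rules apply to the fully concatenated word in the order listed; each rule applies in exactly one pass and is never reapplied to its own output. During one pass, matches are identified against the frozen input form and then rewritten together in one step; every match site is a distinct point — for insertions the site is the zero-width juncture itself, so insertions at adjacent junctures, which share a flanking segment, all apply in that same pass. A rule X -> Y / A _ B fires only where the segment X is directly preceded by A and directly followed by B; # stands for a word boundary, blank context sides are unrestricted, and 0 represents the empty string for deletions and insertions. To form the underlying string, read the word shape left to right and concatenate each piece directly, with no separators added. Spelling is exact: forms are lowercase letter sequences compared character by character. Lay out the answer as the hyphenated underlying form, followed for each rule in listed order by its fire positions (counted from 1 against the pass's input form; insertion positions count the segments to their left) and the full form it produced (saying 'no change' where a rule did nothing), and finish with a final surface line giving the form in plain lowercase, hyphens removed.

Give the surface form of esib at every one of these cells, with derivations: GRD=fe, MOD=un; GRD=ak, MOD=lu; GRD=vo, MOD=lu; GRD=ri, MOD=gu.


cell GRD=fe, MOD=un:
underlying: in-esib-pi
1. b -> p, d -> t, g -> k, v -> f, z -> s / _ #: no change
2. f -> v, k -> g, p -> b, s -> z / V _ V: fires at position(s) 4: inezibpi
surface: inezibpi

cell GRD=ak, MOD=lu:
underlying: ba-esib-laz
1. b -> p, d -> t, g -> k, v -> f, z -> s / _ #: fires at position(s) 9: baesiblas
2. f -> v, k -> g, p -> b, s -> z / V _ V: fires at position(s) 4: baeziblas
surface: baeziblas

cell GRD=vo, MOD=lu:
underlying: ba-esib-n
1. b -> p, d -> t, g -> k, v -> f, z -> s / _ #: no change
2. f -> v, k -> g, p -> b, s -> z / V _ V: fires at position(s) 4: baezibn
surface: baezibn

cell GRD=ri, MOD=gu:
underlying: vo-esib-m
1. b -> p, d -> t, g -> k, v -> f, z -> s / _ #: no change
2. f -> v, k -> g, p -> b, s -> z / V _ V: fires at position(s) 4: voezibm
surface: voezibm


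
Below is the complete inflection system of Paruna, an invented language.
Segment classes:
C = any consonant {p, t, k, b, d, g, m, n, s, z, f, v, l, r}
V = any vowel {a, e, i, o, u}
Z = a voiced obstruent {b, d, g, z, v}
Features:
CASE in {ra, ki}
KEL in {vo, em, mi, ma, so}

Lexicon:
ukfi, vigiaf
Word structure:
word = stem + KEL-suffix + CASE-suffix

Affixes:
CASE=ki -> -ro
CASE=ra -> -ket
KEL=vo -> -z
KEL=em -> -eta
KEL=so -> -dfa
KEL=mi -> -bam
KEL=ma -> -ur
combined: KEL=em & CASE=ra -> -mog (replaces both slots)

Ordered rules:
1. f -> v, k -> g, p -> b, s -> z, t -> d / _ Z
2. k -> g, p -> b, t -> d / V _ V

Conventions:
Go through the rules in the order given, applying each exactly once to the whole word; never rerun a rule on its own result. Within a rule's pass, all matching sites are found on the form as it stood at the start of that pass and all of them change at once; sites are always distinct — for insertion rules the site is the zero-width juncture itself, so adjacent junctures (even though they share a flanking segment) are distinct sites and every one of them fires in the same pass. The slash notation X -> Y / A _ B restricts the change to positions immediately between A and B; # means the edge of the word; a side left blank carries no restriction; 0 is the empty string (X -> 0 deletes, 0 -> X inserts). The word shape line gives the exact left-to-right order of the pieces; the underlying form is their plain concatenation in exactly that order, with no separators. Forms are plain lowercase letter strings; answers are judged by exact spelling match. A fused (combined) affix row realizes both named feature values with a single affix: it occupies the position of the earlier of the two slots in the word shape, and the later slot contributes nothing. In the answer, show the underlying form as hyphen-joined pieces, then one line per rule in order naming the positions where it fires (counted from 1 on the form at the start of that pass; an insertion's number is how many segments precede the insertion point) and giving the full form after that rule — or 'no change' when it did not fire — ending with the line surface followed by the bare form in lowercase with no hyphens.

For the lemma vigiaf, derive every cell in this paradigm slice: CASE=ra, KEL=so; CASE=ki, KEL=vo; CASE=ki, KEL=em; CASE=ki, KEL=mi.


cell CASE=ra, KEL=so:
underlying: vigiaf-dfa-ket
1. f -> v, k -> g, p -> b, s -> z, t -> d / _ Z: fires at position(s) 6: vigiavdfaket
2. k -> g, p -> b, t -> d / V _ V: fires at position(s) 10: vigiavdfaget
surface: vigiavdfaget

cell CASE=ki, KEL=vo:
underlying: vigiaf-z-ro
1. f -> v, k -> g, p -> b, s -> z, t -> d / _ Z: fires at position(s) 6: vigiavzro
2. k -> g, p -> b, t -> d / V _ V: no change
surface: vigiavzro

cell CASE=ki, KEL=em:
underlying: vigiaf-eta-ro
1. f -> v, k -> g, p -> b, s -> z, t -> d / _ Z: no change
2. k -> g, p -> b, t -> d / V _ V: fires at position(s) 8: vigiafedaro
surface: vigiafedaro

cell CASE=ki, KEL=mi:
underlying: vigiaf-bam-ro
1. f -> v, k -> g, p -> b, s -> z, t -> d / _ Z: fires at position(s) 6: vigiavbamro
2. k -> g, p -> b, t -> d / V _ V: no change
surface: vigiavbamro


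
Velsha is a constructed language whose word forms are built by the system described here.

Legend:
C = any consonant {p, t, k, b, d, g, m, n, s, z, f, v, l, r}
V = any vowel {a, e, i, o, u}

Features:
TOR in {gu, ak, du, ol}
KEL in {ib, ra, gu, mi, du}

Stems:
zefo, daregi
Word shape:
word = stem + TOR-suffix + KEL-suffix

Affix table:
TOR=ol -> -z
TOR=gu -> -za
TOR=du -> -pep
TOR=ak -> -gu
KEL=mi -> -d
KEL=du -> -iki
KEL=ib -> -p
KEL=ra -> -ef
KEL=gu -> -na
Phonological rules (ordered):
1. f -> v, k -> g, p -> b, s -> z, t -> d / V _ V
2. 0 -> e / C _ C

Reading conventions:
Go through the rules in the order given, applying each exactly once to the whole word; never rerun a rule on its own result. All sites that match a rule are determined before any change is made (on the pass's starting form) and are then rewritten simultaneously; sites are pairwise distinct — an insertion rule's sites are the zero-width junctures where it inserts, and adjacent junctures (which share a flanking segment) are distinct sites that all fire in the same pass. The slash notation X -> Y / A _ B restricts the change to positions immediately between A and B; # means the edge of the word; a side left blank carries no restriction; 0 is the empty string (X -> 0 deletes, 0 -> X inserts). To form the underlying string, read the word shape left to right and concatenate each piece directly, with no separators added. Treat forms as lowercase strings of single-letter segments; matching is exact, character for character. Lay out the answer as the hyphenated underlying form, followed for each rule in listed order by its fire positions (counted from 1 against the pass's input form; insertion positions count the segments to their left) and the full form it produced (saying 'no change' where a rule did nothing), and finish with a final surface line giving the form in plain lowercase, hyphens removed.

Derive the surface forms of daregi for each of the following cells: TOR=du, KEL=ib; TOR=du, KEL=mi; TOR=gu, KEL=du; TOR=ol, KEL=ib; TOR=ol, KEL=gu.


cell TOR=du, KEL=ib:
underlying: daregi-pep-p
1. f -> v, k -> g, p -> b, s -> z, t -> d / V _ V: fires at position(s) 7: daregibepp
2. 0 -> e / C _ C: inserts after position(s) 9: daregibepep
surface: daregibepep

cell TOR=du, KEL=mi:
underlying: daregi-pep-d
1. f -> v, k -> g, p -> b, s -> z, t -> d / V _ V: fires at position(s) 7: daregibepd
2. 0 -> e / C _ C: inserts after position(s) 9: daregibeped
surface: daregibeped

cell TOR=gu, KEL=du:
underlying: daregi-za-iki
1. f -> v, k -> g, p -> b, s -> z, t -> d / V _ V: fires at position(s) 10: daregizaigi
2. 0 -> e / C _ C: no change
surface: daregizaigi

cell TOR=ol, KEL=ib:
underlying: daregi-z-p
1. f -> v, k -> g, p -> b, s -> z, t -> d / V _ V: no change
2. 0 -> e / C _ C: inserts after position(s) 7: daregizep
surface: daregizep

cell TOR=ol, KEL=gu:
underlying: daregi-z-na
1. f -> v, k -> g, p -> b, s -> z, t -> d / V _ V: no change
2. 0 -> e / C _ C: inserts after position(s) 7: daregizena
surface: daregizena


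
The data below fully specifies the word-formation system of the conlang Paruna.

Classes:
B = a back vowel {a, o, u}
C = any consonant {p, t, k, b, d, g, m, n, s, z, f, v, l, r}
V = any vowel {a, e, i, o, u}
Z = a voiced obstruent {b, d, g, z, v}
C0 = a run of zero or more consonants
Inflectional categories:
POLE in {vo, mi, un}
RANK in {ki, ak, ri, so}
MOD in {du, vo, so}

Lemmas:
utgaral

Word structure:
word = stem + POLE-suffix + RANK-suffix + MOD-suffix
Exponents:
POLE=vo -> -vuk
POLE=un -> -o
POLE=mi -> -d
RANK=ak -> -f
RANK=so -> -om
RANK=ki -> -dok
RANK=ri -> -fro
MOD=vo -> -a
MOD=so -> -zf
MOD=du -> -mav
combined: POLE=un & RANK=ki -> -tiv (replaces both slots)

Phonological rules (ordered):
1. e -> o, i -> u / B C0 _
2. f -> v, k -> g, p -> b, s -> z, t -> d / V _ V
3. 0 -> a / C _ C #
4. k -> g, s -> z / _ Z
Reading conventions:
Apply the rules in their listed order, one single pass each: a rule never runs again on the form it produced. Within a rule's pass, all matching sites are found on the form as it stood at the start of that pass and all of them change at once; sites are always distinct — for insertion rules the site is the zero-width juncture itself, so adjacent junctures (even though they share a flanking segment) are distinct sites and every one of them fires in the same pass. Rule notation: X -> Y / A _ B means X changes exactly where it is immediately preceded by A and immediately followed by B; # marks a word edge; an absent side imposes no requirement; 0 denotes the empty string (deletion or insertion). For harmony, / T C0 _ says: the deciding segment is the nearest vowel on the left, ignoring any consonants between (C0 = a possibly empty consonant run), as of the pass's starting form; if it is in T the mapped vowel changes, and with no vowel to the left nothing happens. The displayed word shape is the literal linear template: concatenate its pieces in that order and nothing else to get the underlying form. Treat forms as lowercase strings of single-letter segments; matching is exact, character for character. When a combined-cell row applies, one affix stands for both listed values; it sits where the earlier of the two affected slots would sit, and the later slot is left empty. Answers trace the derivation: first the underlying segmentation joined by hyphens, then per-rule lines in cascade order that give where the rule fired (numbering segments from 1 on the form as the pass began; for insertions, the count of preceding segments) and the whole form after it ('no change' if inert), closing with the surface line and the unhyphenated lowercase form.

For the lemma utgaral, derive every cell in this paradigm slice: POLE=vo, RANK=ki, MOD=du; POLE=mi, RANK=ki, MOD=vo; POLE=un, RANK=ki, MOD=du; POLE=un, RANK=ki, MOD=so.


cell POLE=vo, RANK=ki, MOD=du:
underlying: utgaral-vuk-dok-mav
1. e -> o, i -> u / B C0 _: no change
2. f -> v, k -> g, p -> b, s -> z, t -> d / V _ V: no change
3. 0 -> a / C _ C #: no change
4. k -> g, s -> z / _ Z: fires at position(s) 10: utgaralvugdokmav
surface: utgaralvugdokmav

cell POLE=mi, RANK=ki, MOD=vo:
underlying: utgaral-d-dok-a
1. e -> o, i -> u / B C0 _: no change
2. f -> v, k -> g, p -> b, s -> z, t -> d / V _ V: fires at position(s) 11: utgaralddoga
3. 0 -> a / C _ C #: no change
4. k -> g, s -> z / _ Z: no change
surface: utgaralddoga

cell POLE=un, RANK=ki, MOD=du:
underlying: utgaral-tiv-mav
1. e -> o, i -> u / B C0 _: fires at position(s) 9: utgaraltuvmav
2. f -> v, k -> g, p -> b, s -> z, t -> d / V _ V: no change
3. 0 -> a / C _ C #: no change
4. k -> g, s -> z / _ Z: no change
surface: utgaraltuvmav

cell POLE=un, RANK=ki, MOD=so:
underlying: utgaral-tiv-zf
1. e -> o, i -> u / B C0 _: fires at position(s) 9: utgaraltuvzf
2. f -> v, k -> g, p -> b, s -> z, t -> d / V _ V: no change
3. 0 -> a / C _ C #: inserts after position(s) 11: utgaraltuvzaf
4. k -> g, s -> z / _ Z: no change
surface: utgaraltuvzaf
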